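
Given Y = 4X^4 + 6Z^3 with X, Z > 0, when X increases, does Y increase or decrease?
Y increases

Taking the partial derivative:
∂Y/∂X = 16X^3

∂Y/∂X = 16X^3 > 0 (assuming positive values)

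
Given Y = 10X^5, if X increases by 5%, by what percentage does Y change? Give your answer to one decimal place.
27.6%

For Y = 10X^5:
If X → X(1 + 0.05)
Then Y → Y · (1 + 0.05)^5
     ≈ Y · 1.2763

Percentage change = ((1 + 0.05)^5 − 1) × 100% ≈ 27.6%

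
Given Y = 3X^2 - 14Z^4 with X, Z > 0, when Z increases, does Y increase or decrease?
Y decreases

Taking the partial derivative:
∂Y/∂Z = -56Z^3

∂Y/∂Z = -56Z^3 < 0 (assuming positive values)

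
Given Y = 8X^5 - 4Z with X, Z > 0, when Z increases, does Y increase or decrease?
Y decreases

Taking the partial derivative:
∂Y/∂Z = -4

∂Y/∂Z = -4 < 0 (assuming positive values)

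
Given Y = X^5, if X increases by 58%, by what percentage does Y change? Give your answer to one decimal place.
884.7%

For Y = X^5:
If X → X(1 + 0.58)
Then Y → Y · (1 + 0.58)^5
     ≈ Y · 9.8466

Percentage change = ((1 + 0.58)^5 − 1) × 100% ≈ 884.7%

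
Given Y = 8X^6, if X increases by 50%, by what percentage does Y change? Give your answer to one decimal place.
1039.1%

For Y = 8X^6:
If X → X(1 + 0.5)
Then Y → Y · (1 + 0.5)^6
     ≈ Y · 11.3906

Percentage change = ((1 + 0.5)^6 − 1) × 100% ≈ 1039.1%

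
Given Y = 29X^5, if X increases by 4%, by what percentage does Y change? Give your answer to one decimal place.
21.7%

For Y = 29X^5:
If X → X(1 + 0.04)
Then Y → Y · (1 + 0.04)^5
     ≈ Y · 1.2167

Percentage change = ((1 + 0.04)^5 − 1) × 100% ≈ 21.7%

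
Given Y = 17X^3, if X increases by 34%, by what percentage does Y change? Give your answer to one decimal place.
140.6%

For Y = 17X^3:
If X → X(1 + 0.34)
Then Y → Y · (1 + 0.34)^3
     ≈ Y · 2.4061

Percentage change = ((1 + 0.34)^3 − 1) × 100% ≈ 140.6%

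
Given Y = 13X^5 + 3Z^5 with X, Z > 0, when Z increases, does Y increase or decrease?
Y increases

Taking the partial derivative:
∂Y/∂Z = 15Z^4

∂Y/∂Z = 15Z^4 > 0 (assuming positive values)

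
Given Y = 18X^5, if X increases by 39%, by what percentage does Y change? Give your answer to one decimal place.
418.9%

For Y = 18X^5:
If X → X(1 + 0.39)
Then Y → Y · (1 + 0.39)^5
     ≈ Y · 5.1889

Percentage change = ((1 + 0.39)^5 − 1) × 100% ≈ 418.9%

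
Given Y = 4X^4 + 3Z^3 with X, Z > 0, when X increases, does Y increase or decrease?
Y increases

Taking the partial derivative:
∂Y/∂X = 16X^3

∂Y/∂X = 16X^3 > 0 (assuming positive values)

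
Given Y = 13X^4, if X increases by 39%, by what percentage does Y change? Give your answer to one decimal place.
273.3%

For Y = 13X^4:
If X → X(1 + 0.39)
Then Y → Y · (1 + 0.39)^4
     ≈ Y · 3.7330

Percentage change = ((1 + 0.39)^4 − 1) × 100% ≈ 273.3%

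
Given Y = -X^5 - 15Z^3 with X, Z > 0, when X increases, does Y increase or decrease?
Y decreases

Taking the partial derivative:
∂Y/∂X = -5X^4

∂Y/∂X = -5X^4 < 0 (assuming positive values)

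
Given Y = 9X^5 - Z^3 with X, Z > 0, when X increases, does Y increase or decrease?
Y increases

Taking the partial derivative:
∂Y/∂X = 45X^4

∂Y/∂X = 45X^4 > 0 (assuming positive values)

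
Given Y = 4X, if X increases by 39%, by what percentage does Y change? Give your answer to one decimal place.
39.0%

For Y = 4X:
If X → X(1 + 0.39)
Then Y → Y · (1 + 0.39)^1
     = Y · 1.3900

Percentage change = ((1 + 0.39)^1 − 1) × 100% = 39.0%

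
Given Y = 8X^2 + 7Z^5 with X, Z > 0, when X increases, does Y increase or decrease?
Y increases

Taking the partial derivative:
∂Y/∂X = 16X

∂Y/∂X = 16X > 0 (assuming positive values)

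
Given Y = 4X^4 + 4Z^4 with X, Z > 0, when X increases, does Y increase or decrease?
Y increases

Taking the partial derivative:
∂Y/∂X = 16X^3

∂Y/∂X = 16X^3 > 0 (assuming positive values)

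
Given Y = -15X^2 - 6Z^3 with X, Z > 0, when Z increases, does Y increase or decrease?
Y decreases

Taking the partial derivative:
∂Y/∂Z = -18Z^2

∂Y/∂Z = -18Z^2 < 0 (assuming positive values)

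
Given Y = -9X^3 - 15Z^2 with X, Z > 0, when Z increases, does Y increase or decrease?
Y decreases

Taking the partial derivative:
∂Y/∂Z = -30Z

∂Y/∂Z = -30Z < 0 (assuming positive values)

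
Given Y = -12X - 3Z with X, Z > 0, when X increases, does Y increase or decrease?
Y decreases

Taking the partial derivative:
∂Y/∂X = -12

∂Y/∂X = -12 < 0 (assuming positive values)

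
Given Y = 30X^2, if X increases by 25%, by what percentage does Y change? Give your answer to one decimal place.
56.3%

For Y = 30X^2:
If X → X(1 + 0.25)
Then Y → Y · (1 + 0.25)^2
     = Y · 1.5625

Percentage change = ((1 + 0.25)^2 − 1) × 100% ≈ 56.3%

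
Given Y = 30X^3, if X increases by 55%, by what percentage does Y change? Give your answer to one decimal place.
272.4%

For Y = 30X^3:
If X → X(1 + 0.55)
Then Y → Y · (1 + 0.55)^3
     ≈ Y · 3.7239

Percentage change = ((1 + 0.55)^3 − 1) × 100% ≈ 272.4%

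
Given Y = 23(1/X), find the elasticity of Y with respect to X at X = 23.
Elasticity = -1

Elasticity = (dY/dX) · (X/Y)

dY/dX = -23/X²
At X = 23: dY/dX = -1/23, Y = 1

Elasticity = (-1/23) · (23 / 1) = -1

Interpretation: for a small percentage change in X, the percentage change in Y is approximately -1.00 times as large.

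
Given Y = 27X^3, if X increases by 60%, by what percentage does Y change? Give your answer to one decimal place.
309.6%

For Y = 27X^3:
If X → X(1 + 0.6)
Then Y → Y · (1 + 0.6)^3
     = Y · 4.0960

Percentage change = ((1 + 0.6)^3 − 1) × 100% = 309.6%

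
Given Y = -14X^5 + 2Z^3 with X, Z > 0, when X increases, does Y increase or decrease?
Y decreases

Taking the partial derivative:
∂Y/∂X = -70X^4

∂Y/∂X = -70X^4 < 0 (assuming positive values)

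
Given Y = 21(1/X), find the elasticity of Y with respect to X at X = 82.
Elasticity = -1

Elasticity = (dY/dX) · (X/Y)

dY/dX = -21/X²
At X = 82: dY/dX = -21/6724, Y = 21/82

Elasticity = (-21/6724) · (82 / (21/82)) = -1

Interpretation: for a small percentage change in X, the percentage change in Y is approximately -1.00 times as large.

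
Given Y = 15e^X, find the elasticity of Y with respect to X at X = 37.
Elasticity = 37

Elasticity = (dY/dX) · (X/Y)

dY/dX = 15·e^X
At X = 37: dY/dX = 15·e^37, Y = 15·e^37

Elasticity = (15·e^37) · (37 / (15·e^37)) = 37

Interpretation: for a small percentage change in X, the percentage change in Y is approximately 37.00 times as large.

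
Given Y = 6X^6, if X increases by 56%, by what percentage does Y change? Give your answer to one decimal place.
1341.3%

For Y = 6X^6:
If X → X(1 + 0.56)
Then Y → Y · (1 + 0.56)^6
     ≈ Y · 14.4128

Percentage change = ((1 + 0.56)^6 − 1) × 100% ≈ 1341.3%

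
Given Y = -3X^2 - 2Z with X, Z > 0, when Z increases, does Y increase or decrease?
Y decreases

Taking the partial derivative:
∂Y/∂Z = -2

∂Y/∂Z = -2 < 0 (assuming positive values)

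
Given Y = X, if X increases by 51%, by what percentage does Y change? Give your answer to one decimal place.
51.0%

For Y = X:
If X → X(1 + 0.51)
Then Y → Y · (1 + 0.51)^1
     = Y · 1.5100

Percentage change = ((1 + 0.51)^1 − 1) × 100% = 51.0%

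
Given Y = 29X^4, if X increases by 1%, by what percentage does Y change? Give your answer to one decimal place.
4.1%

For Y = 29X^4:
If X → X(1 + 0.01)
Then Y → Y · (1 + 0.01)^4
     ≈ Y · 1.0406

Percentage change = ((1 + 0.01)^4 − 1) × 100% ≈ 4.1%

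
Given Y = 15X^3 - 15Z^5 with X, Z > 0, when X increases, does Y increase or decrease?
Y increases

Taking the partial derivative:
∂Y/∂X = 45X^2

∂Y/∂X = 45X^2 > 0 (assuming positive values)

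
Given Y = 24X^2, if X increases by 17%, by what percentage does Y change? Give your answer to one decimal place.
36.9%

For Y = 24X^2:
If X → X(1 + 0.17)
Then Y → Y · (1 + 0.17)^2
     = Y · 1.3689

Percentage change = ((1 + 0.17)^2 − 1) × 100% ≈ 36.9%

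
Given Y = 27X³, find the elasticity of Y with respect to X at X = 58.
Elasticity = 3

Elasticity = (dY/dX) · (X/Y)

dY/dX = 81·X²
At X = 58: dY/dX = 272484, Y = 5268024

Elasticity = 272484 · (58 / 5268024) = 3

Interpretation: for a small percentage change in X, the percentage change in Y is approximately 3.00 times as large.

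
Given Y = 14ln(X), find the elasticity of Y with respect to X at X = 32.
Elasticity = 1/ln(32) ≈ 0.2885

Elasticity = (dY/dX) · (X/Y)

dY/dX = 14/X
At X = 32: dY/dX = 7/16, Y = 14·ln(32)

Elasticity = (7/16) · (32 / (14·ln(32))) = 1/ln(32) ≈ 0.2885

Interpretation: for a small percentage change in X, the percentage change in Y is approximately 0.29 times as large.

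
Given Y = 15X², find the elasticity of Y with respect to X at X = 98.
Elasticity = 2

Elasticity = (dY/dX) · (X/Y)

dY/dX = 30·X
At X = 98: dY/dX = 2940, Y = 144060

Elasticity = 2940 · (98 / 144060) = 2

Interpretation: for a small percentage change in X, the percentage change in Y is approximately 2.00 times as large.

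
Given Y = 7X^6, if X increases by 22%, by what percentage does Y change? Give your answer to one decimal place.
229.7%

For Y = 7X^6:
If X → X(1 + 0.22)
Then Y → Y · (1 + 0.22)^6
     ≈ Y · 3.2973

Percentage change = ((1 + 0.22)^6 − 1) × 100% ≈ 229.7%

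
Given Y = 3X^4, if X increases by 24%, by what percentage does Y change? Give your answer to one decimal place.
136.4%

For Y = 3X^4:
If X → X(1 + 0.24)
Then Y → Y · (1 + 0.24)^4
     ≈ Y · 2.3642

Percentage change = ((1 + 0.24)^4 − 1) × 100% ≈ 136.4%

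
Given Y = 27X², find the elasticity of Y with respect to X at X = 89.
Elasticity = 2

Elasticity = (dY/dX) · (X/Y)

dY/dX = 54·X
At X = 89: dY/dX = 4806, Y = 213867

Elasticity = 4806 · (89 / 213867) = 2

Interpretation: for a small percentage change in X, the percentage change in Y is approximately 2.00 times as large.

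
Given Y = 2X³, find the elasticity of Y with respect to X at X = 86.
Elasticity = 3

Elasticity = (dY/dX) · (X/Y)

dY/dX = 6·X²
At X = 86: dY/dX = 44376, Y = 1272112

Elasticity = 44376 · (86 / 1272112) = 3

Interpretation: for a small percentage change in X, the percentage change in Y is approximately 3.00 times as large.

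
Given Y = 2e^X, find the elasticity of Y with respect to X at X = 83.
Elasticity = 83

Elasticity = (dY/dX) · (X/Y)

dY/dX = 2·e^X
At X = 83: dY/dX = 2·e^83, Y = 2·e^83

Elasticity = (2·e^83) · (83 / (2·e^83)) = 83

Interpretation: for a small percentage change in X, the percentage change in Y is approximately 83.00 times as large.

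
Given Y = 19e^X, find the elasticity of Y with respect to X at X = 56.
Elasticity = 56

Elasticity = (dY/dX) · (X/Y)

dY/dX = 19·e^X
At X = 56: dY/dX = 19·e^56, Y = 19·e^56

Elasticity = (19·e^56) · (56 / (19·e^56)) = 56

Interpretation: for a small percentage change in X, the percentage change in Y is approximately 56.00 times as large.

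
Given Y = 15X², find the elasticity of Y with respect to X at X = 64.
Elasticity = 2

Elasticity = (dY/dX) · (X/Y)

dY/dX = 30·X
At X = 64: dY/dX = 1920, Y = 61440

Elasticity = 1920 · (64 / 61440) = 2

Interpretation: for a small percentage change in X, the percentage change in Y is approximately 2.00 times as large.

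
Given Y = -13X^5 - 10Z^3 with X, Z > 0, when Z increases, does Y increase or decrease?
Y decreases

Taking the partial derivative:
∂Y/∂Z = -30Z^2

∂Y/∂Z = -30Z^2 < 0 (assuming positive values)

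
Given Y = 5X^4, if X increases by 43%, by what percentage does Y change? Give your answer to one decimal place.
318.2%

For Y = 5X^4:
If X → X(1 + 0.43)
Then Y → Y · (1 + 0.43)^4
     ≈ Y · 4.1816

Percentage change = ((1 + 0.43)^4 − 1) × 100% ≈ 318.2%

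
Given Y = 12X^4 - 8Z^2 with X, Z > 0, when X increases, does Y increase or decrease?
Y increases

Taking the partial derivative:
∂Y/∂X = 48X^3

∂Y/∂X = 48X^3 > 0 (assuming positive values)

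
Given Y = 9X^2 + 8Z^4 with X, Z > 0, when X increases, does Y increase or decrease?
Y increases

Taking the partial derivative:
∂Y/∂X = 18X

∂Y/∂X = 18X > 0 (assuming positive values)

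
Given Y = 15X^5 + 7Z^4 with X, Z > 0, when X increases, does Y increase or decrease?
Y increases

Taking the partial derivative:
∂Y/∂X = 75X^4

∂Y/∂X = 75X^4 > 0 (assuming positive values)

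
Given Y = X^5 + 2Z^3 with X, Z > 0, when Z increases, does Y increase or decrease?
Y increases

Taking the partial derivative:
∂Y/∂Z = 6Z^2

∂Y/∂Z = 6Z^2 > 0 (assuming positive values)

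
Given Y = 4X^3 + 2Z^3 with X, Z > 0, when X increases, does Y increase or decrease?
Y increases

Taking the partial derivative:
∂Y/∂X = 12X^2

∂Y/∂X = 12X^2 > 0 (assuming positive values)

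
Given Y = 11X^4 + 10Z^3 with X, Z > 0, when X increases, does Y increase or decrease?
Y increases

Taking the partial derivative:
∂Y/∂X = 44X^3

∂Y/∂X = 44X^3 > 0 (assuming positive values)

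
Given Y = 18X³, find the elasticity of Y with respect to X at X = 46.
Elasticity = 3

Elasticity = (dY/dX) · (X/Y)

dY/dX = 54·X²
At X = 46: dY/dX = 114264, Y = 1752048

Elasticity = 114264 · (46 / 1752048) = 3

Interpretation: for a small percentage change in X, the percentage change in Y is approximately 3.00 times as large.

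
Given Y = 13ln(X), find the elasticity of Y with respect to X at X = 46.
Elasticity = 1/ln(46) ≈ 0.2612

Elasticity = (dY/dX) · (X/Y)

dY/dX = 13/X
At X = 46: dY/dX = 13/46, Y = 13·ln(46)

Elasticity = (13/46) · (46 / (13·ln(46))) = 1/ln(46) ≈ 0.2612

Interpretation: for a small percentage change in X, the percentage change in Y is approximately 0.26 times as large.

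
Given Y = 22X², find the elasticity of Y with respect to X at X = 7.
Elasticity = 2

Elasticity = (dY/dX) · (X/Y)

dY/dX = 44·X
At X = 7: dY/dX = 308, Y = 1078

Elasticity = 308 · (7 / 1078) = 2

Interpretation: for a small percentage change in X, the percentage change in Y is approximately 2.00 times as large.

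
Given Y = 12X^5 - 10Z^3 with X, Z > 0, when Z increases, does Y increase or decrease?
Y decreases

Taking the partial derivative:
∂Y/∂Z = -30Z^2

∂Y/∂Z = -30Z^2 < 0 (assuming positive values)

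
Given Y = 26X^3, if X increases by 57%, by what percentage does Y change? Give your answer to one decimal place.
287.0%

For Y = 26X^3:
If X → X(1 + 0.57)
Then Y → Y · (1 + 0.57)^3
     ≈ Y · 3.8699

Percentage change = ((1 + 0.57)^3 − 1) × 100% ≈ 287.0%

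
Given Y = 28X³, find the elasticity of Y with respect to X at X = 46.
Elasticity = 3

Elasticity = (dY/dX) · (X/Y)

dY/dX = 84·X²
At X = 46: dY/dX = 177744, Y = 2725408

Elasticity = 177744 · (46 / 2725408) = 3

Interpretation: for a small percentage change in X, the percentage change in Y is approximately 3.00 times as large.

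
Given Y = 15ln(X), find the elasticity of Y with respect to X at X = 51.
Elasticity = 1/ln(51) ≈ 0.2543

Elasticity = (dY/dX) · (X/Y)

dY/dX = 15/X
At X = 51: dY/dX = 5/17, Y = 15·ln(51)

Elasticity = (5/17) · (51 / (15·ln(51))) = 1/ln(51) ≈ 0.2543

Interpretation: for a small percentage change in X, the percentage change in Y is approximately 0.25 times as large.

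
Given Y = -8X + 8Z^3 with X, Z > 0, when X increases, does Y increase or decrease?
Y decreases

Taking the partial derivative:
∂Y/∂X = -8

∂Y/∂X = -8 < 0 (assuming positive values)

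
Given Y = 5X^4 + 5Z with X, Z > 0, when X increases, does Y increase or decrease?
Y increases

Taking the partial derivative:
∂Y/∂X = 20X^3

∂Y/∂X = 20X^3 > 0 (assuming positive values)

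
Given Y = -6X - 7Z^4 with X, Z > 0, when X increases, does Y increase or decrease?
Y decreases

Taking the partial derivative:
∂Y/∂X = -6

∂Y/∂X = -6 < 0 (assuming positive values)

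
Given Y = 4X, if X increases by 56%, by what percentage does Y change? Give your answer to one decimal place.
56.0%

For Y = 4X:
If X → X(1 + 0.56)
Then Y → Y · (1 + 0.56)^1
     = Y · 1.5600

Percentage change = ((1 + 0.56)^1 − 1) × 100% = 56.0%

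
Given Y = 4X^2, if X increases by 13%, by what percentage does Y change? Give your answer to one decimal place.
27.7%

For Y = 4X^2:
If X → X(1 + 0.13)
Then Y → Y · (1 + 0.13)^2
     = Y · 1.2769

Percentage change = ((1 + 0.13)^2 − 1) × 100% ≈ 27.7%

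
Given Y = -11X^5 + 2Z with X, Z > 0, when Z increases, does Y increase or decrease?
Y increases

Taking the partial derivative:
∂Y/∂Z = 2

∂Y/∂Z = 2 > 0 (assuming positive values)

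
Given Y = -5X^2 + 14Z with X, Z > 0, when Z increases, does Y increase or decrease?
Y increases

Taking the partial derivative:
∂Y/∂Z = 14

∂Y/∂Z = 14 > 0 (assuming positive values)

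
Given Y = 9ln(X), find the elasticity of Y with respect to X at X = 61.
Elasticity = 1/ln(61) ≈ 0.2433

Elasticity = (dY/dX) · (X/Y)

dY/dX = 9/X
At X = 61: dY/dX = 9/61, Y = 9·ln(61)

Elasticity = (9/61) · (61 / (9·ln(61))) = 1/ln(61) ≈ 0.2433

Interpretation: for a small percentage change in X, the percentage change in Y is approximately 0.24 times as large.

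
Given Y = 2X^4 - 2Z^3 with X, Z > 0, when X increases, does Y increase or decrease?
Y increases

Taking the partial derivative:
∂Y/∂X = 8X^3

∂Y/∂X = 8X^3 > 0 (assuming positive values)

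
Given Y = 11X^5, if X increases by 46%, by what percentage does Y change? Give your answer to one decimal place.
563.4%

For Y = 11X^5:
If X → X(1 + 0.46)
Then Y → Y · (1 + 0.46)^5
     ≈ Y · 6.6338

Percentage change = ((1 + 0.46)^5 − 1) × 100% ≈ 563.4%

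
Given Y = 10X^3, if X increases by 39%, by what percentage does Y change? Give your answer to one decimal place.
168.6%

For Y = 10X^3:
If X → X(1 + 0.39)
Then Y → Y · (1 + 0.39)^3
     ≈ Y · 2.6856

Percentage change = ((1 + 0.39)^3 − 1) × 100% ≈ 168.6%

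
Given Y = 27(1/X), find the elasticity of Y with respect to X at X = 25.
Elasticity = -1

Elasticity = (dY/dX) · (X/Y)

dY/dX = -27/X²
At X = 25: dY/dX = -27/625, Y = 27/25

Elasticity = (-27/625) · (25 / (27/25)) = -1

Interpretation: for a small percentage change in X, the percentage change in Y is approximately -1.00 times as large.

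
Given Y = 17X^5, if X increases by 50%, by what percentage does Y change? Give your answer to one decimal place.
659.4%

For Y = 17X^5:
If X → X(1 + 0.5)
Then Y → Y · (1 + 0.5)^5
     ≈ Y · 7.5938

Percentage change = ((1 + 0.5)^5 − 1) × 100% ≈ 659.4%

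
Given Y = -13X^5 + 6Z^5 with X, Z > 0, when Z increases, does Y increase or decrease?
Y increases

Taking the partial derivative:
∂Y/∂Z = 30Z^4

∂Y/∂Z = 30Z^4 > 0 (assuming positive values)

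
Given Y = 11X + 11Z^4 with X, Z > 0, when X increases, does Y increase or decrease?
Y increases

Taking the partial derivative:
∂Y/∂X = 11

∂Y/∂X = 11 > 0 (assuming positive values)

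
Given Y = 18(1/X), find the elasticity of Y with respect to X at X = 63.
Elasticity = -1

Elasticity = (dY/dX) · (X/Y)

dY/dX = -18/X²
At X = 63: dY/dX = -2/441, Y = 2/7

Elasticity = (-2/441) · (63 / (2/7)) = -1

Interpretation: for a small percentage change in X, the percentage change in Y is approximately -1.00 times as large.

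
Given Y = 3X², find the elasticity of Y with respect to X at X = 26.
Elasticity = 2

Elasticity = (dY/dX) · (X/Y)

dY/dX = 6·X
At X = 26: dY/dX = 156, Y = 2028

Elasticity = 156 · (26 / 2028) = 2

Interpretation: for a small percentage change in X, the percentage change in Y is approximately 2.00 times as large.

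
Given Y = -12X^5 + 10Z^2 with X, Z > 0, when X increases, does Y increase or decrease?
Y decreases

Taking the partial derivative:
∂Y/∂X = -60X^4

∂Y/∂X = -60X^4 < 0 (assuming positive values)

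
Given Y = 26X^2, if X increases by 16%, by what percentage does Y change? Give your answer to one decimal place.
34.6%

For Y = 26X^2:
If X → X(1 + 0.16)
Then Y → Y · (1 + 0.16)^2
     = Y · 1.3456

Percentage change = ((1 + 0.16)^2 − 1) × 100% ≈ 34.6%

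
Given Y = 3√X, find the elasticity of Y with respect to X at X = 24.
Elasticity = 1/2

Elasticity = (dY/dX) · (X/Y)

dY/dX = 3/(2·√X)
At X = 24: dY/dX = √6/8, Y = 6·√6

Elasticity = (√6/8) · (24 / (6·√6)) = 1/2

Interpretation: for a small percentage change in X, the percentage change in Y is approximately 0.50 times as large.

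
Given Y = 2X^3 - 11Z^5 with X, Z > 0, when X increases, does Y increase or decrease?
Y increases

Taking the partial derivative:
∂Y/∂X = 6X^2

∂Y/∂X = 6X^2 > 0 (assuming positive values)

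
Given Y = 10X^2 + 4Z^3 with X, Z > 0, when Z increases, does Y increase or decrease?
Y increases

Taking the partial derivative:
∂Y/∂Z = 12Z^2

∂Y/∂Z = 12Z^2 > 0 (assuming positive values)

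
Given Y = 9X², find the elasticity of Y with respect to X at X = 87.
Elasticity = 2

Elasticity = (dY/dX) · (X/Y)

dY/dX = 18·X
At X = 87: dY/dX = 1566, Y = 68121

Elasticity = 1566 · (87 / 68121) = 2

Interpretation: for a small percentage change in X, the percentage change in Y is approximately 2.00 times as large.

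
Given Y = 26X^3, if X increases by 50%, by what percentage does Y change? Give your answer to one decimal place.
237.5%

For Y = 26X^3:
If X → X(1 + 0.5)
Then Y → Y · (1 + 0.5)^3
     = Y · 3.3750

Percentage change = ((1 + 0.5)^3 − 1) × 100% = 237.5%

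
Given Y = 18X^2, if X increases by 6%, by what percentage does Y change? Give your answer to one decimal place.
12.4%

For Y = 18X^2:
If X → X(1 + 0.06)
Then Y → Y · (1 + 0.06)^2
     = Y · 1.1236

Percentage change = ((1 + 0.06)^2 − 1) × 100% ≈ 12.4%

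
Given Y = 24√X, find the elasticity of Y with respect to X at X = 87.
Elasticity = 1/2

Elasticity = (dY/dX) · (X/Y)

dY/dX = 12/√X
At X = 87: dY/dX = 4·√87/29, Y = 24·√87

Elasticity = (4·√87/29) · (87 / (24·√87)) = 1/2

Interpretation: for a small percentage change in X, the percentage change in Y is approximately 0.50 times as large.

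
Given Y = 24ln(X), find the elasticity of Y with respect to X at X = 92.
Elasticity = 1/ln(92) ≈ 0.2212

Elasticity = (dY/dX) · (X/Y)

dY/dX = 24/X
At X = 92: dY/dX = 6/23, Y = 24·ln(92)

Elasticity = (6/23) · (92 / (24·ln(92))) = 1/ln(92) ≈ 0.2212

Interpretation: for a small percentage change in X, the percentage change in Y is approximately 0.22 times as large.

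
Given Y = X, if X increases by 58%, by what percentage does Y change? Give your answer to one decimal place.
58.0%

For Y = X:
If X → X(1 + 0.58)
Then Y → Y · (1 + 0.58)^1
     = Y · 1.5800

Percentage change = ((1 + 0.58)^1 − 1) × 100% = 58.0%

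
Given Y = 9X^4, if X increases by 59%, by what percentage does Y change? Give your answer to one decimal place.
539.1%

For Y = 9X^4:
If X → X(1 + 0.59)
Then Y → Y · (1 + 0.59)^4
     ≈ Y · 6.3913

Percentage change = ((1 + 0.59)^4 − 1) × 100% ≈ 539.1%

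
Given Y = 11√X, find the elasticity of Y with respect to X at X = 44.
Elasticity = 1/2

Elasticity = (dY/dX) · (X/Y)

dY/dX = 11/(2·√X)
At X = 44: dY/dX = √11/4, Y = 22·√11

Elasticity = (√11/4) · (44 / (22·√11)) = 1/2

Interpretation: for a small percentage change in X, the percentage change in Y is approximately 0.50 times as large.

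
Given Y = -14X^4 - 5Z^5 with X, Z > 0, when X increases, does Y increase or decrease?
Y decreases

Taking the partial derivative:
∂Y/∂X = -56X^3

∂Y/∂X = -56X^3 < 0 (assuming positive values)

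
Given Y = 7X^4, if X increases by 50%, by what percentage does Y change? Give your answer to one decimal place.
406.3%

For Y = 7X^4:
If X → X(1 + 0.5)
Then Y → Y · (1 + 0.5)^4
     = Y · 5.0625

Percentage change = ((1 + 0.5)^4 − 1) × 100% ≈ 406.3%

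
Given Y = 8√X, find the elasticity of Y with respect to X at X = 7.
Elasticity = 1/2

Elasticity = (dY/dX) · (X/Y)

dY/dX = 4/√X
At X = 7: dY/dX = 4·√7/7, Y = 8·√7

Elasticity = (4·√7/7) · (7 / (8·√7)) = 1/2

Interpretation: for a small percentage change in X, the percentage change in Y is approximately 0.50 times as large.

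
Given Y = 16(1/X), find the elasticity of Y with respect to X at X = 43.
Elasticity = -1

Elasticity = (dY/dX) · (X/Y)

dY/dX = -16/X²
At X = 43: dY/dX = -16/1849, Y = 16/43

Elasticity = (-16/1849) · (43 / (16/43)) = -1

Interpretation: for a small percentage change in X, the percentage change in Y is approximately -1.00 times as large.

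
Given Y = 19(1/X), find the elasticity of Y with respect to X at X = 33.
Elasticity = -1

Elasticity = (dY/dX) · (X/Y)

dY/dX = -19/X²
At X = 33: dY/dX = -19/1089, Y = 19/33

Elasticity = (-19/1089) · (33 / (19/33)) = -1

Interpretation: for a small percentage change in X, the percentage change in Y is approximately -1.00 times as large.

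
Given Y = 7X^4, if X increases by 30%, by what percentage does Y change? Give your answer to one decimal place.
185.6%

For Y = 7X^4:
If X → X(1 + 0.3)
Then Y → Y · (1 + 0.3)^4
     = Y · 2.8561

Percentage change = ((1 + 0.3)^4 − 1) × 100% ≈ 185.6%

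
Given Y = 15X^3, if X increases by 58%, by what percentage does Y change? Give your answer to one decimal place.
294.4%

For Y = 15X^3:
If X → X(1 + 0.58)
Then Y → Y · (1 + 0.58)^3
     ≈ Y · 3.9443

Percentage change = ((1 + 0.58)^3 − 1) × 100% ≈ 294.4%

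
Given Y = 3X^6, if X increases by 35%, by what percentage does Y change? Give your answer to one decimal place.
505.3%

For Y = 3X^6:
If X → X(1 + 0.35)
Then Y → Y · (1 + 0.35)^6
     ≈ Y · 6.0534

Percentage change = ((1 + 0.35)^6 − 1) × 100% ≈ 505.3%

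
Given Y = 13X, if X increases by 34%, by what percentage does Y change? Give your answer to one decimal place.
34.0%

For Y = 13X:
If X → X(1 + 0.34)
Then Y → Y · (1 + 0.34)^1
     = Y · 1.3400

Percentage change = ((1 + 0.34)^1 − 1) × 100% = 34.0%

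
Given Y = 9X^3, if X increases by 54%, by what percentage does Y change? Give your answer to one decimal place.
265.2%

For Y = 9X^3:
If X → X(1 + 0.54)
Then Y → Y · (1 + 0.54)^3
     ≈ Y · 3.6523

Percentage change = ((1 + 0.54)^3 − 1) × 100% ≈ 265.2%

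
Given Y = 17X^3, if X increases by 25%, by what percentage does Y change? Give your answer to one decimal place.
95.3%

For Y = 17X^3:
If X → X(1 + 0.25)
Then Y → Y · (1 + 0.25)^3
     ≈ Y · 1.9531

Percentage change = ((1 + 0.25)^3 − 1) × 100% ≈ 95.3%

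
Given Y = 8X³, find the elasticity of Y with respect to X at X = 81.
Elasticity = 3

Elasticity = (dY/dX) · (X/Y)

dY/dX = 24·X²
At X = 81: dY/dX = 157464, Y = 4251528

Elasticity = 157464 · (81 / 4251528) = 3

Interpretation: for a small percentage change in X, the percentage change in Y is approximately 3.00 times as large.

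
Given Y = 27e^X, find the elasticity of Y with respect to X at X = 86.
Elasticity = 86

Elasticity = (dY/dX) · (X/Y)

dY/dX = 27·e^X
At X = 86: dY/dX = 27·e^86, Y = 27·e^86

Elasticity = (27·e^86) · (86 / (27·e^86)) = 86

Interpretation: for a small percentage change in X, the percentage change in Y is approximately 86.00 times as large.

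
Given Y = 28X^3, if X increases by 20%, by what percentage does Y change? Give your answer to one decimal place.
72.8%

For Y = 28X^3:
If X → X(1 + 0.2)
Then Y → Y · (1 + 0.2)^3
     = Y · 1.7280

Percentage change = ((1 + 0.2)^3 − 1) × 100% = 72.8%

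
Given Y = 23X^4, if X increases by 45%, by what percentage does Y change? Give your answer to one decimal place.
342.1%

For Y = 23X^4:
If X → X(1 + 0.45)
Then Y → Y · (1 + 0.45)^4
     ≈ Y · 4.4205

Percentage change = ((1 + 0.45)^4 − 1) × 100% ≈ 342.1%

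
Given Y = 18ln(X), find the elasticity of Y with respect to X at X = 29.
Elasticity = 1/ln(29) ≈ 0.2970

Elasticity = (dY/dX) · (X/Y)

dY/dX = 18/X
At X = 29: dY/dX = 18/29, Y = 18·ln(29)

Elasticity = (18/29) · (29 / (18·ln(29))) = 1/ln(29) ≈ 0.2970

Interpretation: for a small percentage change in X, the percentage change in Y is approximately 0.30 times as large.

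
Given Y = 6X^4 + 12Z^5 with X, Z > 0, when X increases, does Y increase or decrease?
Y increases

Taking the partial derivative:
∂Y/∂X = 24X^3

∂Y/∂X = 24X^3 > 0 (assuming positive values)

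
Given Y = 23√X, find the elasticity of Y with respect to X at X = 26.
Elasticity = 1/2

Elasticity = (dY/dX) · (X/Y)

dY/dX = 23/(2·√X)
At X = 26: dY/dX = 23·√26/52, Y = 23·√26

Elasticity = (23·√26/52) · (26 / (23·√26)) = 1/2

Interpretation: for a small percentage change in X, the percentage change in Y is approximately 0.50 times as large.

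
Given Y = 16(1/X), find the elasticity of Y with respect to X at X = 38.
Elasticity = -1

Elasticity = (dY/dX) · (X/Y)

dY/dX = -16/X²
At X = 38: dY/dX = -4/361, Y = 8/19

Elasticity = (-4/361) · (38 / (8/19)) = -1

Interpretation: for a small percentage change in X, the percentage change in Y is approximately -1.00 times as large.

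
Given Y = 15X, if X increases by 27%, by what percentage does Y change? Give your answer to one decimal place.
27.0%

For Y = 15X:
If X → X(1 + 0.27)
Then Y → Y · (1 + 0.27)^1
     = Y · 1.2700

Percentage change = ((1 + 0.27)^1 − 1) × 100% = 27.0%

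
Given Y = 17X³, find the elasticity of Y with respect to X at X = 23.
Elasticity = 3

Elasticity = (dY/dX) · (X/Y)

dY/dX = 51·X²
At X = 23: dY/dX = 26979, Y = 206839

Elasticity = 26979 · (23 / 206839) = 3

Interpretation: for a small percentage change in X, the percentage change in Y is approximately 3.00 times as large.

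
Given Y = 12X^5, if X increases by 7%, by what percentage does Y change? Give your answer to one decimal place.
40.3%

For Y = 12X^5:
If X → X(1 + 0.07)
Then Y → Y · (1 + 0.07)^5
     ≈ Y · 1.4026

Percentage change = ((1 + 0.07)^5 − 1) × 100% ≈ 40.3%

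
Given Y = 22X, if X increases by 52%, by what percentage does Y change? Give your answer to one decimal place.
52.0%

For Y = 22X:
If X → X(1 + 0.52)
Then Y → Y · (1 + 0.52)^1
     = Y · 1.5200

Percentage change = ((1 + 0.52)^1 − 1) × 100% = 52.0%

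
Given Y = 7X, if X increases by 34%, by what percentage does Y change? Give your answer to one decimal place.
34.0%

For Y = 7X:
If X → X(1 + 0.34)
Then Y → Y · (1 + 0.34)^1
     = Y · 1.3400

Percentage change = ((1 + 0.34)^1 − 1) × 100% = 34.0%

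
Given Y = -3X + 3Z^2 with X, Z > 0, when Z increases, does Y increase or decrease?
Y increases

Taking the partial derivative:
∂Y/∂Z = 6Z

∂Y/∂Z = 6Z > 0 (assuming positive values)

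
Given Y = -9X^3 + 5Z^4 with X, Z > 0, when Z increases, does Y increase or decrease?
Y increases

Taking the partial derivative:
∂Y/∂Z = 20Z^3

∂Y/∂Z = 20Z^3 > 0 (assuming positive values)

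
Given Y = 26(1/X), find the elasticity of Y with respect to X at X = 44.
Elasticity = -1

Elasticity = (dY/dX) · (X/Y)

dY/dX = -26/X²
At X = 44: dY/dX = -13/968, Y = 13/22

Elasticity = (-13/968) · (44 / (13/22)) = -1

Interpretation: for a small percentage change in X, the percentage change in Y is approximately -1.00 times as large.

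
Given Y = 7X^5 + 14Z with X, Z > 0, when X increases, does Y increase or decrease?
Y increases

Taking the partial derivative:
∂Y/∂X = 35X^4

∂Y/∂X = 35X^4 > 0 (assuming positive values)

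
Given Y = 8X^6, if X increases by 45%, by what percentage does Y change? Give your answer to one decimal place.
829.4%

For Y = 8X^6:
If X → X(1 + 0.45)
Then Y → Y · (1 + 0.45)^6
     ≈ Y · 9.2941

Percentage change = ((1 + 0.45)^6 − 1) × 100% ≈ 829.4%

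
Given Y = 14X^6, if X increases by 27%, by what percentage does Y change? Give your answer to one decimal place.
319.6%

For Y = 14X^6:
If X → X(1 + 0.27)
Then Y → Y · (1 + 0.27)^6
     ≈ Y · 4.1959

Percentage change = ((1 + 0.27)^6 − 1) × 100% ≈ 319.6%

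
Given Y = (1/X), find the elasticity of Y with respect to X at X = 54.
Elasticity = -1

Elasticity = (dY/dX) · (X/Y)

dY/dX = -1/X²
At X = 54: dY/dX = -1/2916, Y = 1/54

Elasticity = (-1/2916) · (54 / (1/54)) = -1

Interpretation: for a small percentage change in X, the percentage change in Y is approximately -1.00 times as large.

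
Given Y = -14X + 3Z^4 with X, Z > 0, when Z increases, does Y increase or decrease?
Y increases

Taking the partial derivative:
∂Y/∂Z = 12Z^3

∂Y/∂Z = 12Z^3 > 0 (assuming positive values)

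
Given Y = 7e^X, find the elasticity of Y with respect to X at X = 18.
Elasticity = 18

Elasticity = (dY/dX) · (X/Y)

dY/dX = 7·e^X
At X = 18: dY/dX = 7·e^18, Y = 7·e^18

Elasticity = (7·e^18) · (18 / (7·e^18)) = 18

Interpretation: for a small percentage change in X, the percentage change in Y is approximately 18.00 times as large.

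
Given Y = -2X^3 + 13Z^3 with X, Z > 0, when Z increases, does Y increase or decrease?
Y increases

Taking the partial derivative:
∂Y/∂Z = 39Z^2

∂Y/∂Z = 39Z^2 > 0 (assuming positive values)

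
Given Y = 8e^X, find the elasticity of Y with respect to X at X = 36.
Elasticity = 36

Elasticity = (dY/dX) · (X/Y)

dY/dX = 8·e^X
At X = 36: dY/dX = 8·e^36, Y = 8·e^36

Elasticity = (8·e^36) · (36 / (8·e^36)) = 36

Interpretation: for a small percentage change in X, the percentage change in Y is approximately 36.00 times as large.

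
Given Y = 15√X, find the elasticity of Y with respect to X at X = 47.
Elasticity = 1/2

Elasticity = (dY/dX) · (X/Y)

dY/dX = 15/(2·√X)
At X = 47: dY/dX = 15·√47/94, Y = 15·√47

Elasticity = (15·√47/94) · (47 / (15·√47)) = 1/2

Interpretation: for a small percentage change in X, the percentage change in Y is approximately 0.50 times as large.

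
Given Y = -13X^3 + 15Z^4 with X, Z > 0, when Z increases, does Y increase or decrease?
Y increases

Taking the partial derivative:
∂Y/∂Z = 60Z^3

∂Y/∂Z = 60Z^3 > 0 (assuming positive values)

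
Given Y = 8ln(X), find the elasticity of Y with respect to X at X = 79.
Elasticity = 1/ln(79) ≈ 0.2289

Elasticity = (dY/dX) · (X/Y)

dY/dX = 8/X
At X = 79: dY/dX = 8/79, Y = 8·ln(79)

Elasticity = (8/79) · (79 / (8·ln(79))) = 1/ln(79) ≈ 0.2289

Interpretation: for a small percentage change in X, the percentage change in Y is approximately 0.23 times as large.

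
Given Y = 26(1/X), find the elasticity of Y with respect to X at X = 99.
Elasticity = -1

Elasticity = (dY/dX) · (X/Y)

dY/dX = -26/X²
At X = 99: dY/dX = -26/9801, Y = 26/99

Elasticity = (-26/9801) · (99 / (26/99)) = -1

Interpretation: for a small percentage change in X, the percentage change in Y is approximately -1.00 times as large.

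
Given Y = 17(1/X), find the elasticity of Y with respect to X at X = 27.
Elasticity = -1

Elasticity = (dY/dX) · (X/Y)

dY/dX = -17/X²
At X = 27: dY/dX = -17/729, Y = 17/27

Elasticity = (-17/729) · (27 / (17/27)) = -1

Interpretation: for a small percentage change in X, the percentage change in Y is approximately -1.00 times as large.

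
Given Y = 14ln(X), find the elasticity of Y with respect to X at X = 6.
Elasticity = 1/ln(6) ≈ 0.5581

Elasticity = (dY/dX) · (X/Y)

dY/dX = 14/X
At X = 6: dY/dX = 7/3, Y = 14·ln(6)

Elasticity = (7/3) · (6 / (14·ln(6))) = 1/ln(6) ≈ 0.5581

Interpretation: for a small percentage change in X, the percentage change in Y is approximately 0.56 times as large.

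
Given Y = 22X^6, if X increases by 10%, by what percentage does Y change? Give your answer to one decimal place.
77.2%

For Y = 22X^6:
If X → X(1 + 0.1)
Then Y → Y · (1 + 0.1)^6
     ≈ Y · 1.7716

Percentage change = ((1 + 0.1)^6 − 1) × 100% ≈ 77.2%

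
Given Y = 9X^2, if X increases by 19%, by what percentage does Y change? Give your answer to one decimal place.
41.6%

For Y = 9X^2:
If X → X(1 + 0.19)
Then Y → Y · (1 + 0.19)^2
     = Y · 1.4161

Percentage change = ((1 + 0.19)^2 − 1) × 100% ≈ 41.6%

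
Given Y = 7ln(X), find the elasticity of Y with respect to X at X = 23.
Elasticity = 1/ln(23) ≈ 0.3189

Elasticity = (dY/dX) · (X/Y)

dY/dX = 7/X
At X = 23: dY/dX = 7/23, Y = 7·ln(23)

Elasticity = (7/23) · (23 / (7·ln(23))) = 1/ln(23) ≈ 0.3189

Interpretation: for a small percentage change in X, the percentage change in Y is approximately 0.32 times as large.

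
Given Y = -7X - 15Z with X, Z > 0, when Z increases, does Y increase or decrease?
Y decreases

Taking the partial derivative:
∂Y/∂Z = -15

∂Y/∂Z = -15 < 0 (assuming positive values)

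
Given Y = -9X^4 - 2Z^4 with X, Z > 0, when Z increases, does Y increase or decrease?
Y decreases

Taking the partial derivative:
∂Y/∂Z = -8Z^3

∂Y/∂Z = -8Z^3 < 0 (assuming positive values)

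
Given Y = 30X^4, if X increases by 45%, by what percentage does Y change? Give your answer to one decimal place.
342.1%

For Y = 30X^4:
If X → X(1 + 0.45)
Then Y → Y · (1 + 0.45)^4
     ≈ Y · 4.4205

Percentage change = ((1 + 0.45)^4 − 1) × 100% ≈ 342.1%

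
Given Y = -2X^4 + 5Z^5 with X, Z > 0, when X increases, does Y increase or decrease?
Y decreases

Taking the partial derivative:
∂Y/∂X = -8X^3

∂Y/∂X = -8X^3 < 0 (assuming positive values)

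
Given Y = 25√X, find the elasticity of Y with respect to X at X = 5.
Elasticity = 1/2

Elasticity = (dY/dX) · (X/Y)

dY/dX = 25/(2·√X)
At X = 5: dY/dX = 5·√5/2, Y = 25·√5

Elasticity = (5·√5/2) · (5 / (25·√5)) = 1/2

Interpretation: for a small percentage change in X, the percentage change in Y is approximately 0.50 times as large.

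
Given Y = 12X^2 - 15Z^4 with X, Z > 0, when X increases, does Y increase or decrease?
Y increases

Taking the partial derivative:
∂Y/∂X = 24X

∂Y/∂X = 24X > 0 (assuming positive values)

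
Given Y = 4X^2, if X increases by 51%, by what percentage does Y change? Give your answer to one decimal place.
128.0%

For Y = 4X^2:
If X → X(1 + 0.51)
Then Y → Y · (1 + 0.51)^2
     = Y · 2.2801

Percentage change = ((1 + 0.51)^2 − 1) × 100% ≈ 128.0%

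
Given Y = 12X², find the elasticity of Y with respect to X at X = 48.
Elasticity = 2

Elasticity = (dY/dX) · (X/Y)

dY/dX = 24·X
At X = 48: dY/dX = 1152, Y = 27648

Elasticity = 1152 · (48 / 27648) = 2

Interpretation: for a small percentage change in X, the percentage change in Y is approximately 2.00 times as large.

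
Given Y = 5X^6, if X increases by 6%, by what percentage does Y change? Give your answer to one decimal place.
41.9%

For Y = 5X^6:
If X → X(1 + 0.06)
Then Y → Y · (1 + 0.06)^6
     ≈ Y · 1.4185

Percentage change = ((1 + 0.06)^6 − 1) × 100% ≈ 41.9%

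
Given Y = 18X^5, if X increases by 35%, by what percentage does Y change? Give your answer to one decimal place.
348.4%

For Y = 18X^5:
If X → X(1 + 0.35)
Then Y → Y · (1 + 0.35)^5
     ≈ Y · 4.4840

Percentage change = ((1 + 0.35)^5 − 1) × 100% ≈ 348.4%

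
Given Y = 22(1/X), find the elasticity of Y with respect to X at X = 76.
Elasticity = -1

Elasticity = (dY/dX) · (X/Y)

dY/dX = -22/X²
At X = 76: dY/dX = -11/2888, Y = 11/38

Elasticity = (-11/2888) · (76 / (11/38)) = -1

Interpretation: for a small percentage change in X, the percentage change in Y is approximately -1.00 times as large.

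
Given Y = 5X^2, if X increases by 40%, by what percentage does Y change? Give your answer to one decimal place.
96.0%

For Y = 5X^2:
If X → X(1 + 0.4)
Then Y → Y · (1 + 0.4)^2
     = Y · 1.9600

Percentage change = ((1 + 0.4)^2 − 1) × 100% = 96.0%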